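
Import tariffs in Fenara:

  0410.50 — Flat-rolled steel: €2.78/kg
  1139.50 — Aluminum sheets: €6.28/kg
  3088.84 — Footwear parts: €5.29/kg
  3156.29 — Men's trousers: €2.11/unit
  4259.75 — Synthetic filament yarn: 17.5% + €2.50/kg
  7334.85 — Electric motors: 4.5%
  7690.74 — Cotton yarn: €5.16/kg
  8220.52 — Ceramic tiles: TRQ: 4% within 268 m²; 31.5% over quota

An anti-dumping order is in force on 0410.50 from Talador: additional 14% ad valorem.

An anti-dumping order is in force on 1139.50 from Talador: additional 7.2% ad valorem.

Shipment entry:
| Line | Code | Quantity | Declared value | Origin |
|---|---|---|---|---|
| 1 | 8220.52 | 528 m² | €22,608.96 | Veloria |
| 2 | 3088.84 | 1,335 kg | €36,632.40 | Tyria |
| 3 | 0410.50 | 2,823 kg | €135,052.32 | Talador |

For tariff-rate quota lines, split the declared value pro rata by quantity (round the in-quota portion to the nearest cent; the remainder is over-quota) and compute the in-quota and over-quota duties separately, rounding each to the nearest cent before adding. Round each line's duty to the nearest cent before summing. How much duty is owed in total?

€37,783.40

Line 1 (8220.52, Veloria, 528 m², €22,608.96):
Code 8220.52 is under a tariff-rate quota (threshold 268 m²). In-quota: 268 m² at 4%; over-quota: 260 m² at 31.5%.
Pro-rata value split: in-quota = €22,608.96 × 268/528 = €11,475.76; over-quota = €22,608.96 − €11,475.76 = €11,133.20.
In-quota duty = €11,475.76 × 4% = €459.03. Over-quota duty = €11,133.20 × 31.5% = €3,506.96.
Line duty = €459.03 + €3,506.96 = €3,965.99.
Line 2 (3088.84, Tyria, 1,335 kg, €36,632.40):
Base rate for 3088.84 is €5.29/kg.
Duty = 1,335 × €5.29 = €7,062.15.
Line 3 (0410.50, Talador, 2,823 kg, €135,052.32):
Base rate for 0410.50 is €2.78/kg.
Additional duty on 0410.50 from Talador: +14% ad valorem. Applied ad valorem rate = 14%.
Duty = €135,052.32 × 14% + 2,823 × €2.78 = €26,755.26.
Total = €3,965.99 + €7,062.15 + €26,755.26 = €37,783.40.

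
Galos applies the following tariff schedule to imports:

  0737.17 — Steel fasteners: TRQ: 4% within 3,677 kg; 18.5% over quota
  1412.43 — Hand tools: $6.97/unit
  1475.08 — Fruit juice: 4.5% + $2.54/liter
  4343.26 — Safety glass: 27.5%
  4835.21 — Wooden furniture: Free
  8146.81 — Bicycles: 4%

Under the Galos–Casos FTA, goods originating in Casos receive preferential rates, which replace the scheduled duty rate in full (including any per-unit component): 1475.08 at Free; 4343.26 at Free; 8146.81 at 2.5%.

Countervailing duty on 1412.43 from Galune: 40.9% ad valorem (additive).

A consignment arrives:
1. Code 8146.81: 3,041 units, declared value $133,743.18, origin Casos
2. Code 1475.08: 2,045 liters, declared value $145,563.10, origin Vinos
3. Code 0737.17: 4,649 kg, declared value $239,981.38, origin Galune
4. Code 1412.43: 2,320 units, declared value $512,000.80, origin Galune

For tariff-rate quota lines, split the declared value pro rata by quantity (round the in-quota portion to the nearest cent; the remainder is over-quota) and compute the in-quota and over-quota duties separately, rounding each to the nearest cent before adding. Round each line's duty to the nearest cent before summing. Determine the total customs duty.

Line 1 (8146.81, Casos, 3,041 units, $133,743.18):
Base rate for 8146.81 is 4%.
Origin Casos qualifies under the Galos–Casos agreement and 8146.81 is covered: preferential rate 2.5% applies instead.
Duty = $133,743.18 × 2.5% = $3,343.58.
Line 2 (1475.08, Vinos, 2,045 liters, $145,563.10):
Base rate for 1475.08 is 4.5% + $2.54/liter.
1475.08 has an FTA preferential rate, but origin Vinos is not Casos; base rate stands.
Duty = $145,563.10 × 4.5% + 2,045 × $2.54 = $11,744.64.
Line 3 (0737.17, Galune, 4,649 kg, $239,981.38):
Code 0737.17 is under a tariff-rate quota (threshold 3,677 kg). In-quota: 3,677 kg at 4%; over-quota: 972 kg at 18.5%.
Pro-rata value split: in-quota = $239,981.38 × 3,677/4,649 = $189,806.74; over-quota = $239,981.38 − $189,806.74 = $50,174.64.
In-quota duty = $189,806.74 × 4% = $7,592.27. Over-quota duty = $50,174.64 × 18.5% = $9,282.31.
Line duty = $7,592.27 + $9,282.31 = $16,874.58.
Line 4 (1412.43, Galune, 2,320 units, $512,000.80):
Base rate for 1412.43 is $6.97/unit.
Additional duty on 1412.43 from Galune: +40.9% ad valorem. Applied ad valorem rate = 40.9%.
Duty = $512,000.80 × 40.9% + 2,320 × $6.97 = $225,578.73.
Total = $3,343.58 + $11,744.64 + $16,874.58 + $225,578.73 = $257,541.53.

$257,541.53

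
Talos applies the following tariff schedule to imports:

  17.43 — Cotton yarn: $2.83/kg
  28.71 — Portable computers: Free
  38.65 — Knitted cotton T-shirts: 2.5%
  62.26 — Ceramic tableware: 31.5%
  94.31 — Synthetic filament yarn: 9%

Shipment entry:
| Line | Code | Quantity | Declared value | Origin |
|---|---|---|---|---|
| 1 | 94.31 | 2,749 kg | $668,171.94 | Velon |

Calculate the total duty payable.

$60,135.47

Line 1 (94.31, Velon, 2,749 kg, $668,171.94):
Base rate for 94.31 is 9%.
Duty = $668,171.94 × 9% = $60,135.47.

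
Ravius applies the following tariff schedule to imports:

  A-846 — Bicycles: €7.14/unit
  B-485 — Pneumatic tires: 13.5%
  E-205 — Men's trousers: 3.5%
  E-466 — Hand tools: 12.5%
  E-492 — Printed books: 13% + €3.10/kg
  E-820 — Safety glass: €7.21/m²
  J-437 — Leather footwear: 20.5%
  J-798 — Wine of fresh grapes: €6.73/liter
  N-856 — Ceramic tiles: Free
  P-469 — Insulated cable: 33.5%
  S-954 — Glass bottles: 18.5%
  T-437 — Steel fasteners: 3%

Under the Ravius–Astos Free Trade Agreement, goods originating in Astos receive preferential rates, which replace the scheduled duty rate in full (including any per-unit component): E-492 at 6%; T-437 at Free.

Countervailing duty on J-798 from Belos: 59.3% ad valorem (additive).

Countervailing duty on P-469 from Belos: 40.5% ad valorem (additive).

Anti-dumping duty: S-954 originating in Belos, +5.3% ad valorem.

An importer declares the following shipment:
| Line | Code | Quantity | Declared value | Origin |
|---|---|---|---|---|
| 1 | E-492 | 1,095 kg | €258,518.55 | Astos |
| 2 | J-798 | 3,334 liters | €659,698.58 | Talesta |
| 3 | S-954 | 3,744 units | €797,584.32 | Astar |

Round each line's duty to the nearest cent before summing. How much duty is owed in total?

Line 1 (E-492, Astos, 1,095 kg, €258,518.55):
Base rate for E-492 is 13% + €3.10/kg.
Origin Astos qualifies under the Ravius–Astos agreement and E-492 is covered: preferential rate 6% applies instead.
Duty = €258,518.55 × 6% = €15,511.11.
Line 2 (J-798, Talesta, 3,334 liters, €659,698.58):
Base rate for J-798 is €6.73/liter.
The additional-duty order on J-798 targets Belos, not Talesta; it does not apply.
Duty = 3,334 × €6.73 = €22,437.82.
Line 3 (S-954, Astar, 3,744 units, €797,584.32):
Base rate for S-954 is 18.5%.
The additional-duty order on S-954 targets Belos, not Astar; it does not apply.
Duty = €797,584.32 × 18.5% = €147,553.10.
Total = €15,511.11 + €22,437.82 + €147,553.10 = €185,502.03.

€185,502.03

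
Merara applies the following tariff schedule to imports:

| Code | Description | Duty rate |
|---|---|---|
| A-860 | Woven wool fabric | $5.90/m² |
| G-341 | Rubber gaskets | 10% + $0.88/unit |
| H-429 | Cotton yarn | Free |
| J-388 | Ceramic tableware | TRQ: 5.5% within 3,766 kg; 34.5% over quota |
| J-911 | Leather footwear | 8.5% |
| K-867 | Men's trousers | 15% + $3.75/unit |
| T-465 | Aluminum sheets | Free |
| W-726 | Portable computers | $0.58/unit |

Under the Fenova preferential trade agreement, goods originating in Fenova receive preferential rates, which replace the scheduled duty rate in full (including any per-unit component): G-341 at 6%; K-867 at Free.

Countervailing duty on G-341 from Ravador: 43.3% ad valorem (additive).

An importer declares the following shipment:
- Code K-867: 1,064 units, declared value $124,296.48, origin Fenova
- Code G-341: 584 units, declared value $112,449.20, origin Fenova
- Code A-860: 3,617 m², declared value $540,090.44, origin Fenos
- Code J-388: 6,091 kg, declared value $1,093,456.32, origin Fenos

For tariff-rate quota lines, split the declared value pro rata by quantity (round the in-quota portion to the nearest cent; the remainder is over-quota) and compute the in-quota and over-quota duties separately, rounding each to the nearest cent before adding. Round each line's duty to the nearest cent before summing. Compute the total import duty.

Line 1 (K-867, Fenova, 1,064 units, $124,296.48):
Base rate for K-867 is 15% + $3.75/unit.
Origin Fenova qualifies under the Merara–Fenova agreement and K-867 is covered: preferential rate Free applies instead.
Duty = $124,296.48 × 0% = $0.00.
Line 2 (G-341, Fenova, 584 units, $112,449.20):
Base rate for G-341 is 10% + $0.88/unit.
Origin Fenova qualifies under the Merara–Fenova agreement and G-341 is covered: preferential rate 6% applies instead.
The additional-duty order on G-341 targets Ravador, not Fenova; it does not apply.
Duty = $112,449.20 × 6% = $6,746.95.
Line 3 (A-860, Fenos, 3,617 m², $540,090.44):
Base rate for A-860 is $5.90/m².
Duty = 3,617 × $5.90 = $21,340.30.
Line 4 (J-388, Fenos, 6,091 kg, $1,093,456.32):
Code J-388 is under a tariff-rate quota (threshold 3,766 kg). In-quota: 3,766 kg at 5.5%; over-quota: 2,325 kg at 34.5%.
Pro-rata value split: in-quota = $1,093,456.32 × 3,766/6,091 = $676,072.32; over-quota = $1,093,456.32 − $676,072.32 = $417,384.00.
In-quota duty = $676,072.32 × 5.5% = $37,183.98. Over-quota duty = $417,384.00 × 34.5% = $143,997.48.
Line duty = $37,183.98 + $143,997.48 = $181,181.46.
Total = $0.00 + $6,746.95 + $21,340.30 + $181,181.46 = $209,268.71.

$209,268.71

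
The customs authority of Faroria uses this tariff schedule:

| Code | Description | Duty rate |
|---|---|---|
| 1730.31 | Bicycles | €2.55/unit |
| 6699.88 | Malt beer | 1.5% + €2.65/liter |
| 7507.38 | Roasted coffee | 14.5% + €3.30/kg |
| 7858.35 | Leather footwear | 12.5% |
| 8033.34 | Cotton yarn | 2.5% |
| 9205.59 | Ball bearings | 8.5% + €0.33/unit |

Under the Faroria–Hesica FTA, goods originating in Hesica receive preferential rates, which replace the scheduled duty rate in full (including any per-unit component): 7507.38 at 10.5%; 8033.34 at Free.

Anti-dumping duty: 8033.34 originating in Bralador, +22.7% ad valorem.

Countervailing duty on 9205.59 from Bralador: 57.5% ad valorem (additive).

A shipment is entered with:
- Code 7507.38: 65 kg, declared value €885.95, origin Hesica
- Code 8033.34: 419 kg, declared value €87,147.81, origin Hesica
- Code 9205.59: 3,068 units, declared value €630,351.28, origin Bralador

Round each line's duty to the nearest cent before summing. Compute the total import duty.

€417,137.30

Line 1 (7507.38, Hesica, 65 kg, €885.95):
Base rate for 7507.38 is 14.5% + €3.30/kg.
Origin Hesica qualifies under the Faroria–Hesica agreement and 7507.38 is covered: preferential rate 10.5% applies instead.
Duty = €885.95 × 10.5% = €93.02.
Line 2 (8033.34, Hesica, 419 kg, €87,147.81):
Base rate for 8033.34 is 2.5%.
Origin Hesica qualifies under the Faroria–Hesica agreement and 8033.34 is covered: preferential rate Free applies instead.
The additional-duty order on 8033.34 targets Bralador, not Hesica; it does not apply.
Duty = €87,147.81 × 0% = €0.00.
Line 3 (9205.59, Bralador, 3,068 units, €630,351.28):
Base rate for 9205.59 is 8.5% + €0.33/unit.
Additional duty on 9205.59 from Bralador: +57.5%. Applied ad valorem rate: 8.5% + 57.5% = 66%.
Duty = €630,351.28 × 66% + 3,068 × €0.33 = €417,044.28.
Total = €93.02 + €0.00 + €417,044.28 = €417,137.30.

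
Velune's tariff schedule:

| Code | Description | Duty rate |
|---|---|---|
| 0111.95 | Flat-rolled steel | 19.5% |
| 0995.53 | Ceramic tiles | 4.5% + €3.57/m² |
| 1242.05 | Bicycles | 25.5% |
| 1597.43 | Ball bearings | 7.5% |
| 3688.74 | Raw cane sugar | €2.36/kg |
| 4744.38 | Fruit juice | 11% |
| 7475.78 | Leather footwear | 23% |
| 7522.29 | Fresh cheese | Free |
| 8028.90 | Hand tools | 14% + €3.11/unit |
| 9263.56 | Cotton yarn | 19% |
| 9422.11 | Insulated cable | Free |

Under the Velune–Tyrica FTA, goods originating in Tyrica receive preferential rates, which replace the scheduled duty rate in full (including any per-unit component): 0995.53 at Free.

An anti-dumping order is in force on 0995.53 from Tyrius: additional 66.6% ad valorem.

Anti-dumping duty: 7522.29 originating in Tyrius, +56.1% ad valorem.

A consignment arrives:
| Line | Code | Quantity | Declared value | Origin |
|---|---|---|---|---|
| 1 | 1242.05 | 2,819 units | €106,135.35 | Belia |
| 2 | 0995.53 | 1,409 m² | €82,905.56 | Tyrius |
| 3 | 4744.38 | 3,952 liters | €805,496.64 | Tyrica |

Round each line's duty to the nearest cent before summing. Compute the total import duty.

€179,645.12

Line 1 (1242.05, Belia, 2,819 units, €106,135.35):
Base rate for 1242.05 is 25.5%.
Duty = €106,135.35 × 25.5% = €27,064.51.
Line 2 (0995.53, Tyrius, 1,409 m², €82,905.56):
Base rate for 0995.53 is 4.5% + €3.57/m².
0995.53 has an FTA preferential rate, but origin Tyrius is not Tyrica; base rate stands.
Additional duty on 0995.53 from Tyrius: +66.6%. Applied ad valorem rate: 4.5% + 66.6% = 71.1%.
Duty = €82,905.56 × 71.1% + 1,409 × €3.57 = €63,975.98.
Line 3 (4744.38, Tyrica, 3,952 liters, €805,496.64):
Base rate for 4744.38 is 11%.
Origin Tyrica is the FTA partner but 4744.38 is not on the preference list; base rate stands.
Duty = €805,496.64 × 11% = €88,604.63.
Total = €27,064.51 + €63,975.98 + €88,604.63 = €179,645.12.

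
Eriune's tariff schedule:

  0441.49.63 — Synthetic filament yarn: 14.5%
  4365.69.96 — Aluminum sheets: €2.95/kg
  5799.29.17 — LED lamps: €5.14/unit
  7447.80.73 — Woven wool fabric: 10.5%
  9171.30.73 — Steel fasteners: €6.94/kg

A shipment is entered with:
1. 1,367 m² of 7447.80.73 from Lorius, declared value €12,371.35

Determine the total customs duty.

€1,298.99

Line 1 (7447.80.73, Lorius, 1,367 m², €12,371.35):
Base rate for 7447.80.73 is 10.5%.
Duty = €12,371.35 × 10.5% = €1,298.99.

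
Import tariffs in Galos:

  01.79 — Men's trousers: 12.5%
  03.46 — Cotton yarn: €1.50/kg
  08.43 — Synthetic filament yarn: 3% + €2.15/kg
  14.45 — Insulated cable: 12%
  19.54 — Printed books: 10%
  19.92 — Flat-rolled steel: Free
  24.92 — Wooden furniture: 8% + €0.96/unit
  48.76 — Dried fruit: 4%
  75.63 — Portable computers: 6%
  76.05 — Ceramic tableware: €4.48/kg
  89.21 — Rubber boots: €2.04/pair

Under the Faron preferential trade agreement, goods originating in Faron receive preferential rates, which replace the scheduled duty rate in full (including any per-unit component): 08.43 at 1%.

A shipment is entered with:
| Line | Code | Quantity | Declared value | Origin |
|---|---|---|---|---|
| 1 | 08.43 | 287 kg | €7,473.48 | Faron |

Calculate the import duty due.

Line 1 (08.43, Faron, 287 kg, €7,473.48):
Base rate for 08.43 is 3% + €2.15/kg.
Origin Faron qualifies under the Galos–Faron agreement and 08.43 is covered: preferential rate 1% applies instead.
Duty = €7,473.48 × 1% = €74.73.

€74.73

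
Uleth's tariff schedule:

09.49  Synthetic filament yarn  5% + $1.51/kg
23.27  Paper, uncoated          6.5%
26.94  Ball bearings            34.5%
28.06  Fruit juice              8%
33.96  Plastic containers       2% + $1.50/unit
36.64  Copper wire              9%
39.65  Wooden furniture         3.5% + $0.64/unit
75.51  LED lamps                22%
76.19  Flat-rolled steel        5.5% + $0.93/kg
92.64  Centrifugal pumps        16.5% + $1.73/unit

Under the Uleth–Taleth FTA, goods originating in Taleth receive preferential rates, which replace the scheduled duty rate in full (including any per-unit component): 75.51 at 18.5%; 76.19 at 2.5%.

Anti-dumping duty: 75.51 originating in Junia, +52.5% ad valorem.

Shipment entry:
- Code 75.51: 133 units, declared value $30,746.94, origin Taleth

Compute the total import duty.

Line 1 (75.51, Taleth, 133 units, $30,746.94):
Base rate for 75.51 is 22%.
Origin Taleth qualifies under the Uleth–Taleth agreement and 75.51 is covered: preferential rate 18.5% applies instead.
The additional-duty order on 75.51 targets Junia, not Taleth; it does not apply.
Duty = $30,746.94 × 18.5% = $5,688.18.

$5,688.18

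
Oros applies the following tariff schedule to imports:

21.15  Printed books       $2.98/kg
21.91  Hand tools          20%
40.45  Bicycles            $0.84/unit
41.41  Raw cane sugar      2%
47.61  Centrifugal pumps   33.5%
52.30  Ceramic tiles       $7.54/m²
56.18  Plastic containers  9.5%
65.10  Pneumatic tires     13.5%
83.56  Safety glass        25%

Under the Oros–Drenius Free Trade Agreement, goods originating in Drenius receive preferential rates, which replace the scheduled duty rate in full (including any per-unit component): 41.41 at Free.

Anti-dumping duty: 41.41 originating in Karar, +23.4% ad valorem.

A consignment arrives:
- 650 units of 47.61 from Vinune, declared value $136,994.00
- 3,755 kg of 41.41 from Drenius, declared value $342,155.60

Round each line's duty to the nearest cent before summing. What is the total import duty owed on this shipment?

$45,892.99

Line 1 (47.61, Vinune, 650 units, $136,994.00):
Base rate for 47.61 is 33.5%.
Duty = $136,994.00 × 33.5% = $45,892.99.
Line 2 (41.41, Drenius, 3,755 kg, $342,155.60):
Base rate for 41.41 is 2%.
Origin Drenius qualifies under the Oros–Drenius agreement and 41.41 is covered: preferential rate Free applies instead.
The additional-duty order on 41.41 targets Karar, not Drenius; it does not apply.
Duty = $342,155.60 × 0% = $0.00.
Total = $45,892.99 + $0.00 = $45,892.99.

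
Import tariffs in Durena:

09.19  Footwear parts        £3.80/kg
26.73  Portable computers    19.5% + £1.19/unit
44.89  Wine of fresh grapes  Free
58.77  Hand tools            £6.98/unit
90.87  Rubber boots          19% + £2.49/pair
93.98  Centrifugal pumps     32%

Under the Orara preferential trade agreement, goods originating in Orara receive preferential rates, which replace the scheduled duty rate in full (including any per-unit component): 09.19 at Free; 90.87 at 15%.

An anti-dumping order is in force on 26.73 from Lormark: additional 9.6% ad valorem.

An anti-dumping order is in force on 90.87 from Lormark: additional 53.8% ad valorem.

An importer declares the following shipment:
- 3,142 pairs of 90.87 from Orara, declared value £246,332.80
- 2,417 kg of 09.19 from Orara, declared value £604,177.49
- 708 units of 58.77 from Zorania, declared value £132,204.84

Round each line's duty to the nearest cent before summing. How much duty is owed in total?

£41,891.76

Line 1 (90.87, Orara, 3,142 pairs, £246,332.80):
Base rate for 90.87 is 19% + £2.49/pair.
Origin Orara qualifies under the Durena–Orara agreement and 90.87 is covered: preferential rate 15% applies instead.
The additional-duty order on 90.87 targets Lormark, not Orara; it does not apply.
Duty = £246,332.80 × 15% = £36,949.92.
Line 2 (09.19, Orara, 2,417 kg, £604,177.49):
Base rate for 09.19 is £3.80/kg.
Origin Orara qualifies under the Durena–Orara agreement and 09.19 is covered: preferential rate Free applies instead.
Duty = £604,177.49 × 0% = £0.00.
Line 3 (58.77, Zorania, 708 units, £132,204.84):
Base rate for 58.77 is £6.98/unit.
Duty = 708 × £6.98 = £4,941.84.
Total = £36,949.92 + £0.00 + £4,941.84 = £41,891.76.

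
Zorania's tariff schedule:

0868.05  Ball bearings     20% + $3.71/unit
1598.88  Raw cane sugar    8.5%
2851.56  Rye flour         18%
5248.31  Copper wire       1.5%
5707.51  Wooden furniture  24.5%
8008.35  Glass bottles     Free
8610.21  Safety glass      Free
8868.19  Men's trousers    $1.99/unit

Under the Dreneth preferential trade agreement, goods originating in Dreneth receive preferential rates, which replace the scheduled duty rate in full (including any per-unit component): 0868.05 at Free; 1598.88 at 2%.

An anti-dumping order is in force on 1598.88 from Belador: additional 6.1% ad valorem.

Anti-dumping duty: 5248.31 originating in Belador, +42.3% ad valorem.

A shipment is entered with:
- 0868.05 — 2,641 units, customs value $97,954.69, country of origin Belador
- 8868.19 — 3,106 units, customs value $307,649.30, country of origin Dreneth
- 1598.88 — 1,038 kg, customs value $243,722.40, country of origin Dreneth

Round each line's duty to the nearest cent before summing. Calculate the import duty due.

Line 1 (0868.05, Belador, 2,641 units, $97,954.69):
Base rate for 0868.05 is 20% + $3.71/unit.
0868.05 has an FTA preferential rate, but origin Belador is not Dreneth; base rate stands.
Duty = $97,954.69 × 20% + 2,641 × $3.71 = $29,389.05.
Line 2 (8868.19, Dreneth, 3,106 units, $307,649.30):
Base rate for 8868.19 is $1.99/unit.
Origin Dreneth is the FTA partner but 8868.19 is not on the preference list; base rate stands.
Duty = 3,106 × $1.99 = $6,180.94.
Line 3 (1598.88, Dreneth, 1,038 kg, $243,722.40):
Base rate for 1598.88 is 8.5%.
Origin Dreneth qualifies under the Zorania–Dreneth agreement and 1598.88 is covered: preferential rate 2% applies instead.
The additional-duty order on 1598.88 targets Belador, not Dreneth; it does not apply.
Duty = $243,722.40 × 2% = $4,874.45.
Total = $29,389.05 + $6,180.94 + $4,874.45 = $40,444.44.

$40,444.44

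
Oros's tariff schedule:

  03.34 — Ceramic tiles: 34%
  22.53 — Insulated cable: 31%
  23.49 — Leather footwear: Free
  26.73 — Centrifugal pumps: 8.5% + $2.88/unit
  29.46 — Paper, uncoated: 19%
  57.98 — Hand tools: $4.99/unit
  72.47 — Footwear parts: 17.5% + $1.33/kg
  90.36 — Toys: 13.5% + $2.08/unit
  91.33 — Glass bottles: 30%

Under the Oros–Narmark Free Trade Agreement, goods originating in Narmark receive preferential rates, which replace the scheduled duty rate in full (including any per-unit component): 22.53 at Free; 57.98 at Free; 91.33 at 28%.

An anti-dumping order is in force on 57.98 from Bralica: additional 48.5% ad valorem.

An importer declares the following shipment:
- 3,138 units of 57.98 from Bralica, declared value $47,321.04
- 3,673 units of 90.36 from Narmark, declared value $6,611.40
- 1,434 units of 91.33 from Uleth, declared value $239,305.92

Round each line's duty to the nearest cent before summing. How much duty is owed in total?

Line 1 (57.98, Bralica, 3,138 units, $47,321.04):
Base rate for 57.98 is $4.99/unit.
57.98 has an FTA preferential rate, but origin Bralica is not Narmark; base rate stands.
Additional duty on 57.98 from Bralica: +48.5% ad valorem. Applied ad valorem rate = 48.5%.
Duty = $47,321.04 × 48.5% + 3,138 × $4.99 = $38,609.32.
Line 2 (90.36, Narmark, 3,673 units, $6,611.40):
Base rate for 90.36 is 13.5% + $2.08/unit.
Origin Narmark is the FTA partner but 90.36 is not on the preference list; base rate stands.
Duty = $6,611.40 × 13.5% + 3,673 × $2.08 = $8,532.38.
Line 3 (91.33, Uleth, 1,434 units, $239,305.92):
Base rate for 91.33 is 30%.
91.33 has an FTA preferential rate, but origin Uleth is not Narmark; base rate stands.
Duty = $239,305.92 × 30% = $71,791.78.
Total = $38,609.32 + $8,532.38 + $71,791.78 = $118,933.48.

$118,933.48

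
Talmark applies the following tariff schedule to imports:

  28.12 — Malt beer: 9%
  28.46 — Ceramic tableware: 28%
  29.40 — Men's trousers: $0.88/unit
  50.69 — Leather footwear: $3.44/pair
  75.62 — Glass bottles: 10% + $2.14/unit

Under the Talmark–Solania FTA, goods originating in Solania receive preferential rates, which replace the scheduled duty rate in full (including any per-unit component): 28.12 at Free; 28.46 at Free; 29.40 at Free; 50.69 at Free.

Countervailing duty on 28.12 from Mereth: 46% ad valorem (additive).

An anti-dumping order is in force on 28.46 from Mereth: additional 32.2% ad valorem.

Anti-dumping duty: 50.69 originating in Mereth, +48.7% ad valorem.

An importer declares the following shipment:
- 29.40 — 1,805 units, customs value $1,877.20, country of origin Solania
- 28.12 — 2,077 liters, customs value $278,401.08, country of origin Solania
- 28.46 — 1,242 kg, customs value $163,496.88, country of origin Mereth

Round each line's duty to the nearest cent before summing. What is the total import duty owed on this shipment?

$98,425.12

Line 1 (29.40, Solania, 1,805 units, $1,877.20):
Base rate for 29.40 is $0.88/unit.
Origin Solania qualifies under the Talmark–Solania agreement and 29.40 is covered: preferential rate Free applies instead.
Duty = $1,877.20 × 0% = $0.00.
Line 2 (28.12, Solania, 2,077 liters, $278,401.08):
Base rate for 28.12 is 9%.
Origin Solania qualifies under the Talmark–Solania agreement and 28.12 is covered: preferential rate Free applies instead.
The additional-duty order on 28.12 targets Mereth, not Solania; it does not apply.
Duty = $278,401.08 × 0% = $0.00.
Line 3 (28.46, Mereth, 1,242 kg, $163,496.88):
Base rate for 28.46 is 28%.
28.46 has an FTA preferential rate, but origin Mereth is not Solania; base rate stands.
Additional duty on 28.46 from Mereth: +32.2%. Applied ad valorem rate: 28% + 32.2% = 60.2%.
Duty = $163,496.88 × 60.2% = $98,425.12.
Total = $0.00 + $0.00 + $98,425.12 = $98,425.12.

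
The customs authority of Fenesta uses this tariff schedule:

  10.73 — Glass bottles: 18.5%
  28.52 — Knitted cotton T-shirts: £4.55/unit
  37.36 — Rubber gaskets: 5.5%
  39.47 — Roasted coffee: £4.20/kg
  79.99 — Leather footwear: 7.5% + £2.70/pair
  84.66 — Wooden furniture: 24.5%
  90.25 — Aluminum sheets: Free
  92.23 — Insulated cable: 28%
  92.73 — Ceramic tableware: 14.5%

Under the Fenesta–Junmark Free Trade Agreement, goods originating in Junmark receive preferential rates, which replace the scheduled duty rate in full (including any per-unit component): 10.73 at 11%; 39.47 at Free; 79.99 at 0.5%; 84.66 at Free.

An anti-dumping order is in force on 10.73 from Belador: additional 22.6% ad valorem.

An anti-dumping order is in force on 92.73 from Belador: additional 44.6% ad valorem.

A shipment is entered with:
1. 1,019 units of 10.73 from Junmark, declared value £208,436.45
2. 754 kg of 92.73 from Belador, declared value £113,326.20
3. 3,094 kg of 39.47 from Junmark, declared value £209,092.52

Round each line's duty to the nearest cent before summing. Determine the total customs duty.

£89,903.79

Line 1 (10.73, Junmark, 1,019 units, £208,436.45):
Base rate for 10.73 is 18.5%.
Origin Junmark qualifies under the Fenesta–Junmark agreement and 10.73 is covered: preferential rate 11% applies instead.
The additional-duty order on 10.73 targets Belador, not Junmark; it does not apply.
Duty = £208,436.45 × 11% = £22,928.01.
Line 2 (92.73, Belador, 754 kg, £113,326.20):
Base rate for 92.73 is 14.5%.
Additional duty on 92.73 from Belador: +44.6%. Applied ad valorem rate: 14.5% + 44.6% = 59.1%.
Duty = £113,326.20 × 59.1% = £66,975.78.
Line 3 (39.47, Junmark, 3,094 kg, £209,092.52):
Base rate for 39.47 is £4.20/kg.
Origin Junmark qualifies under the Fenesta–Junmark agreement and 39.47 is covered: preferential rate Free applies instead.
Duty = £209,092.52 × 0% = £0.00.
Total = £22,928.01 + £66,975.78 + £0.00 = £89,903.79.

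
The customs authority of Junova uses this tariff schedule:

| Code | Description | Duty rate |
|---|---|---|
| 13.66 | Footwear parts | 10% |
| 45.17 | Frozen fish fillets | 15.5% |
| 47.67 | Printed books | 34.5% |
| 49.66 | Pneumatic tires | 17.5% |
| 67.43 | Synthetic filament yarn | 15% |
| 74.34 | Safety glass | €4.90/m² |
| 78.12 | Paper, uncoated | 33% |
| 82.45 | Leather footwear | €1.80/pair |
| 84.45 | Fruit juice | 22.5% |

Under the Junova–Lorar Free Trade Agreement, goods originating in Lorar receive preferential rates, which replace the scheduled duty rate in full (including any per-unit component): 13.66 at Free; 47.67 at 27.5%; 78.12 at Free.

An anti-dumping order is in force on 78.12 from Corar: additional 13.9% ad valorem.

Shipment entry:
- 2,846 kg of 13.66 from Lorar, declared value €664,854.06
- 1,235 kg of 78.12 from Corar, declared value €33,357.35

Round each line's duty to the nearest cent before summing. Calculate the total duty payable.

€15,644.60

Line 1 (13.66, Lorar, 2,846 kg, €664,854.06):
Base rate for 13.66 is 10%.
Origin Lorar qualifies under the Junova–Lorar agreement and 13.66 is covered: preferential rate Free applies instead.
Duty = €664,854.06 × 0% = €0.00.
Line 2 (78.12, Corar, 1,235 kg, €33,357.35):
Base rate for 78.12 is 33%.
78.12 has an FTA preferential rate, but origin Corar is not Lorar; base rate stands.
Additional duty on 78.12 from Corar: +13.9%. Applied ad valorem rate: 33% + 13.9% = 46.9%.
Duty = €33,357.35 × 46.9% = €15,644.60.
Total = €0.00 + €15,644.60 = €15,644.60.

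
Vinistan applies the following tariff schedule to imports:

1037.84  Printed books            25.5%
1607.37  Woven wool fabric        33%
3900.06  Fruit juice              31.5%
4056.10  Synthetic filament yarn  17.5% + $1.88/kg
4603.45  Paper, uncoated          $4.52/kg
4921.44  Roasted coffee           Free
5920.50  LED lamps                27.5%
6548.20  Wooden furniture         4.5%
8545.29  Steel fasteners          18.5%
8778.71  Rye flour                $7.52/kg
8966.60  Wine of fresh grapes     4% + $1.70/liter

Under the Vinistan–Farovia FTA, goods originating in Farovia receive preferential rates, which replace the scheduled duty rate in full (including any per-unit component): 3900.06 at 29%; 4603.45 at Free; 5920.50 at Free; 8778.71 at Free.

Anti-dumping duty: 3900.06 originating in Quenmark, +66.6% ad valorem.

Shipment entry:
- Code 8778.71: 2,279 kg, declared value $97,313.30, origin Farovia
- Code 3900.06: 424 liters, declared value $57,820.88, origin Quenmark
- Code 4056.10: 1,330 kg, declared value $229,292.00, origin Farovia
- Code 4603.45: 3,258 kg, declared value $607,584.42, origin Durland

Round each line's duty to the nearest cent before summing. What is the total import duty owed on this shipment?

Line 1 (8778.71, Farovia, 2,279 kg, $97,313.30):
Base rate for 8778.71 is $7.52/kg.
Origin Farovia qualifies under the Vinistan–Farovia agreement and 8778.71 is covered: preferential rate Free applies instead.
Duty = $97,313.30 × 0% = $0.00.
Line 2 (3900.06, Quenmark, 424 liters, $57,820.88):
Base rate for 3900.06 is 31.5%.
3900.06 has an FTA preferential rate, but origin Quenmark is not Farovia; base rate stands.
Additional duty on 3900.06 from Quenmark: +66.6%. Applied ad valorem rate: 31.5% + 66.6% = 98.1%.
Duty = $57,820.88 × 98.1% = $56,722.28.
Line 3 (4056.10, Farovia, 1,330 kg, $229,292.00):
Base rate for 4056.10 is 17.5% + $1.88/kg.
Origin Farovia is the FTA partner but 4056.10 is not on the preference list; base rate stands.
Duty = $229,292.00 × 17.5% + 1,330 × $1.88 = $42,626.50.
Line 4 (4603.45, Durland, 3,258 kg, $607,584.42):
Base rate for 4603.45 is $4.52/kg.
4603.45 has an FTA preferential rate, but origin Durland is not Farovia; base rate stands.
Duty = 3,258 × $4.52 = $14,726.16.
Total = $0.00 + $56,722.28 + $42,626.50 + $14,726.16 = $114,074.94.

$114,074.94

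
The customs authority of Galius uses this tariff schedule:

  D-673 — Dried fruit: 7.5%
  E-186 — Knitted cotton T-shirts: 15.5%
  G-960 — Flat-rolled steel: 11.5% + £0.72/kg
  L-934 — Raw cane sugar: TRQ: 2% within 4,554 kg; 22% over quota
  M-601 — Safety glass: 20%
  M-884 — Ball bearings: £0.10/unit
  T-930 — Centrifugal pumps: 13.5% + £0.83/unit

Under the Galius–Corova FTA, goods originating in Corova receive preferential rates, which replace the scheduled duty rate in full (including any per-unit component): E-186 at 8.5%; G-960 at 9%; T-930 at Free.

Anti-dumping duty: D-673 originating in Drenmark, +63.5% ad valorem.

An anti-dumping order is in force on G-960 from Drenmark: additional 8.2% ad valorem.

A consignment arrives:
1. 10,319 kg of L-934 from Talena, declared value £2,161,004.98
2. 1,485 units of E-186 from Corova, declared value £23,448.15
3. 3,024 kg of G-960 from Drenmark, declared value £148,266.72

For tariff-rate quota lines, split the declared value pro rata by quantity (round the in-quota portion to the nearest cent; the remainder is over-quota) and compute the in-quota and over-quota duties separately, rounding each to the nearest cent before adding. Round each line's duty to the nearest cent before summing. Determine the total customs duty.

£318,060.27

Line 1 (L-934, Talena, 10,319 kg, £2,161,004.98):
Code L-934 is under a tariff-rate quota (threshold 4,554 kg). In-quota: 4,554 kg at 2%; over-quota: 5,765 kg at 22%.
Pro-rata value split: in-quota = £2,161,004.98 × 4,554/10,319 = £953,698.68; over-quota = £2,161,004.98 − £953,698.68 = £1,207,306.30.
In-quota duty = £953,698.68 × 2% = £19,073.97. Over-quota duty = £1,207,306.30 × 22% = £265,607.39.
Line duty = £19,073.97 + £265,607.39 = £284,681.36.
Line 2 (E-186, Corova, 1,485 units, £23,448.15):
Base rate for E-186 is 15.5%.
Origin Corova qualifies under the Galius–Corova agreement and E-186 is covered: preferential rate 8.5% applies instead.
Duty = £23,448.15 × 8.5% = £1,993.09.
Line 3 (G-960, Drenmark, 3,024 kg, £148,266.72):
Base rate for G-960 is 11.5% + £0.72/kg.
G-960 has an FTA preferential rate, but origin Drenmark is not Corova; base rate stands.
Additional duty on G-960 from Drenmark: +8.2%. Applied ad valorem rate: 11.5% + 8.2% = 19.7%.
Duty = £148,266.72 × 19.7% + 3,024 × £0.72 = £31,385.82.
Total = £284,681.36 + £1,993.09 + £31,385.82 = £318,060.27.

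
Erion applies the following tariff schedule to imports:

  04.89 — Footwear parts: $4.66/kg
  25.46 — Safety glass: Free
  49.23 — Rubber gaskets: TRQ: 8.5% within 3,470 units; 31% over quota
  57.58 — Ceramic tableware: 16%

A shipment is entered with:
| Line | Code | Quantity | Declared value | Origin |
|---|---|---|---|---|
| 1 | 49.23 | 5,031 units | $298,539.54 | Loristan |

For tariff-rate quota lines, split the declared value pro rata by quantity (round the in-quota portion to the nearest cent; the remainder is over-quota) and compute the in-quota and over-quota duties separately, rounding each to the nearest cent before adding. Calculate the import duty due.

$46,217.55

Line 1 (49.23, Loristan, 5,031 units, $298,539.54):
Code 49.23 is under a tariff-rate quota (threshold 3,470 units). In-quota: 3,470 units at 8.5%; over-quota: 1,561 units at 31%.
Pro-rata value split: in-quota = $298,539.54 × 3,470/5,031 = $205,909.80; over-quota = $298,539.54 − $205,909.80 = $92,629.74.
In-quota duty = $205,909.80 × 8.5% = $17,502.33. Over-quota duty = $92,629.74 × 31% = $28,715.22.
Line duty = $17,502.33 + $28,715.22 = $46,217.55.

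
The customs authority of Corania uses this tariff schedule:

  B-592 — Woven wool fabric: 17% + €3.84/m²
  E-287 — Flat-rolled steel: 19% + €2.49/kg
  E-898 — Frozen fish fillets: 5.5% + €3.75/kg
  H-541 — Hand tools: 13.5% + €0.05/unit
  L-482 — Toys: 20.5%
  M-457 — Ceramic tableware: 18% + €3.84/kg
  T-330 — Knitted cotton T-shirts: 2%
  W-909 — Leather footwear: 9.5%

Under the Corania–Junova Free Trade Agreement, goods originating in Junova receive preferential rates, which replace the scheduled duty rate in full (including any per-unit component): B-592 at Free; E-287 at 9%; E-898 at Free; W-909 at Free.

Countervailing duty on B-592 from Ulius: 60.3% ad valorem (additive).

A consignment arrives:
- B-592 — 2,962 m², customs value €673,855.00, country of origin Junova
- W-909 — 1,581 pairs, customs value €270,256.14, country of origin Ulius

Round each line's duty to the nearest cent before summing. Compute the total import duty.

€25,674.33

Line 1 (B-592, Junova, 2,962 m², €673,855.00):
Base rate for B-592 is 17% + €3.84/m².
Origin Junova qualifies under the Corania–Junova agreement and B-592 is covered: preferential rate Free applies instead.
The additional-duty order on B-592 targets Ulius, not Junova; it does not apply.
Duty = €673,855.00 × 0% = €0.00.
Line 2 (W-909, Ulius, 1,581 pairs, €270,256.14):
Base rate for W-909 is 9.5%.
W-909 has an FTA preferential rate, but origin Ulius is not Junova; base rate stands.
Duty = €270,256.14 × 9.5% = €25,674.33.
Total = €0.00 + €25,674.33 = €25,674.33.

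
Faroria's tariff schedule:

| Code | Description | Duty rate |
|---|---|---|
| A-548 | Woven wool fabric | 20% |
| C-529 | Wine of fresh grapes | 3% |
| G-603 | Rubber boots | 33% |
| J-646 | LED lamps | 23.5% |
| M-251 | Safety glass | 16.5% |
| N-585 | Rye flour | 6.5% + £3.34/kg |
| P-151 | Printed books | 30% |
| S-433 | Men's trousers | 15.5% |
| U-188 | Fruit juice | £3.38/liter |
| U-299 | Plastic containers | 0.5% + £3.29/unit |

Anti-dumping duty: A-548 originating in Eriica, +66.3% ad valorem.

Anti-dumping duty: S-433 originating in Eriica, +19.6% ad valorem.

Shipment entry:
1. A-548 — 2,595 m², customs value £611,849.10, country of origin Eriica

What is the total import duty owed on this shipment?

Line 1 (A-548, Eriica, 2,595 m², £611,849.10):
Base rate for A-548 is 20%.
Additional duty on A-548 from Eriica: +66.3%. Applied ad valorem rate: 20% + 66.3% = 86.3%.
Duty = £611,849.10 × 86.3% = £528,025.77.

£528,025.77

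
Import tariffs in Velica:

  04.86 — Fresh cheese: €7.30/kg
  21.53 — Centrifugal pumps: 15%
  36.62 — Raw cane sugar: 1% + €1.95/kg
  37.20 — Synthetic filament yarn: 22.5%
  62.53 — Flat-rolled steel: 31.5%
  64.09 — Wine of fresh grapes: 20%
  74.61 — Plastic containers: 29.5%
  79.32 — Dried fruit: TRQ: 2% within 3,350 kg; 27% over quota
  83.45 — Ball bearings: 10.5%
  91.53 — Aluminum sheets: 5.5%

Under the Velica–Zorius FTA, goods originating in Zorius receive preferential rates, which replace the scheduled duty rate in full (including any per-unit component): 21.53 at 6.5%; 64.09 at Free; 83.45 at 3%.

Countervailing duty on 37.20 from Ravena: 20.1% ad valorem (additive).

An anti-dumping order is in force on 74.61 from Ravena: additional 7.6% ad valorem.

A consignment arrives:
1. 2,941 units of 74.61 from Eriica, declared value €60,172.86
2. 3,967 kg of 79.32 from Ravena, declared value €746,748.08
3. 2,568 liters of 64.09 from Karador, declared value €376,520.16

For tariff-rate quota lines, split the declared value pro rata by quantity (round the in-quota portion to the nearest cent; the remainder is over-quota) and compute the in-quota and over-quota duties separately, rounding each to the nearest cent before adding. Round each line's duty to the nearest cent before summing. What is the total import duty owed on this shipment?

€137,026.00

Line 1 (74.61, Eriica, 2,941 units, €60,172.86):
Base rate for 74.61 is 29.5%.
The additional-duty order on 74.61 targets Ravena, not Eriica; it does not apply.
Duty = €60,172.86 × 29.5% = €17,750.99.
Line 2 (79.32, Ravena, 3,967 kg, €746,748.08):
Code 79.32 is under a tariff-rate quota (threshold 3,350 kg). In-quota: 3,350 kg at 2%; over-quota: 617 kg at 27%.
Pro-rata value split: in-quota = €746,748.08 × 3,350/3,967 = €630,604.00; over-quota = €746,748.08 − €630,604.00 = €116,144.08.
In-quota duty = €630,604.00 × 2% = €12,612.08. Over-quota duty = €116,144.08 × 27% = €31,358.90.
Line duty = €12,612.08 + €31,358.90 = €43,970.98.
Line 3 (64.09, Karador, 2,568 liters, €376,520.16):
Base rate for 64.09 is 20%.
64.09 has an FTA preferential rate, but origin Karador is not Zorius; base rate stands.
Duty = €376,520.16 × 20% = €75,304.03.
Total = €17,750.99 + €43,970.98 + €75,304.03 = €137,026.00.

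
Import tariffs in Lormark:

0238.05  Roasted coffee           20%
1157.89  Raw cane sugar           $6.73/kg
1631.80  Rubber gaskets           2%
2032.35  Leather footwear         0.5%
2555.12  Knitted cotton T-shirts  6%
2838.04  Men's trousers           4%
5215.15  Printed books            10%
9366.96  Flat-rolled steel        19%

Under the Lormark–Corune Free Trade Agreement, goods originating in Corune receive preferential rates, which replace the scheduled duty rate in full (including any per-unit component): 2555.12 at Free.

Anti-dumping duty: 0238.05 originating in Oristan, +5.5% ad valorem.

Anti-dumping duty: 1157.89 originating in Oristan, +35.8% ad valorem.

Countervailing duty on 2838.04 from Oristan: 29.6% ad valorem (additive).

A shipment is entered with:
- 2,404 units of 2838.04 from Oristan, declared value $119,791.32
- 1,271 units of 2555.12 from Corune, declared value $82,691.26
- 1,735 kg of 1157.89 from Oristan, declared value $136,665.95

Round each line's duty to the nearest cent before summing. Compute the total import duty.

$100,852.84

Line 1 (2838.04, Oristan, 2,404 units, $119,791.32):
Base rate for 2838.04 is 4%.
Additional duty on 2838.04 from Oristan: +29.6%. Applied ad valorem rate: 4% + 29.6% = 33.6%.
Duty = $119,791.32 × 33.6% = $40,249.88.
Line 2 (2555.12, Corune, 1,271 units, $82,691.26):
Base rate for 2555.12 is 6%.
Origin Corune qualifies under the Lormark–Corune agreement and 2555.12 is covered: preferential rate Free applies instead.
Duty = $82,691.26 × 0% = $0.00.
Line 3 (1157.89, Oristan, 1,735 kg, $136,665.95):
Base rate for 1157.89 is $6.73/kg.
Additional duty on 1157.89 from Oristan: +35.8% ad valorem. Applied ad valorem rate = 35.8%.
Duty = $136,665.95 × 35.8% + 1,735 × $6.73 = $60,602.96.
Total = $40,249.88 + $0.00 + $60,602.96 = $100,852.84.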